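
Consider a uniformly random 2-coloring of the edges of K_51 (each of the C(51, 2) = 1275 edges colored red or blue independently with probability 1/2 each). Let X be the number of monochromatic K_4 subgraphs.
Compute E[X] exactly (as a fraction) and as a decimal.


Let X = Σ_S X_S over the C(51, 4) = 249900 subsets S of size 4, where X_S = 1 if the K_4 on S is monochromatic.
For a fixed S, the K_4 on S has C(4, 2) = 6 edges. P[all 6 edges red] = (1/2)^6, and likewise for blue, so P[monochromatic] = 2·(1/2)^6 = 2^{1 − 6} = 1/32.
Summing: E[X] = C(51, 4) · 2^{1 − 6} = 249900 · 1/32 = 62475/8.
Numerically: E[X] ≈ 7809.375000.

E[X] = C(51,4)·2^(1−C(4,2)) = 62475/8 ≈ 7809.375000.


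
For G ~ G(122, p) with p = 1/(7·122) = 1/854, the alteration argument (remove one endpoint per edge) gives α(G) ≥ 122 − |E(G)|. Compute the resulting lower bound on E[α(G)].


E[|E(G)|] = C(122, 2)·p = 7381 · (1/854) = 121/14.
E[α(G)] ≥ n − E[|E(G)|] = 122 − 121/14 = 1587/14.
Numerically: ≈ 113.35714.
(This is only a lower bound; the true E[α(G)] may be larger.)

E[α(G)] ≥ 1587/14 ≈ 113.35714.


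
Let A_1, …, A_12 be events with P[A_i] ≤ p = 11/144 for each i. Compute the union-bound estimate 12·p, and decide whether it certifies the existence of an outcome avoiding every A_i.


Union bound: P[∪_{i=1}^{12} A_i] ≤ Σ_i P[A_i] ≤ 12·p = 12·(11/144) = 11/12.
Numerically: 11/12 ≈ 0.9166667.
Is 11/12 < 1? YES.
Since P[∪ A_i] ≤ 11/12 < 1, the complement has P[∩ A_i^c] ≥ 1 − 11/12 = 1/12 > 0, so some outcome avoids every A_i.

12·p = 11/12 ≈ 0.9166667; existence CERTIFIED by the union bound.


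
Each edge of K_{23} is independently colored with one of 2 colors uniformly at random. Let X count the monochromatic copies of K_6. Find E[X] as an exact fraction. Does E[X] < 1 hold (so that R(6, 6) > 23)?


E[X] = C(23, 6) · 2^{1 − 15} = 100947 · 2^{−14} = 100947/16384.
As a reduced fraction: E[X] = 100947/16384 ≈ 6.1613159.
Is E[X] < 1? NO.
Since E[X] ≥ 1, the first-moment bound is inconclusive at n = 23; it does NOT by itself certify R(6, 6) > 23.

E[X] = 100947/16384 ≈ 6.1613159; E[X] ≥ 1; first-moment method inconclusive here.


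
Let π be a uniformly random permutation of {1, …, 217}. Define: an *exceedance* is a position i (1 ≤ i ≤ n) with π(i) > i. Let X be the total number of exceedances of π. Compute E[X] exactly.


Write X = Σ_{i=1}^{217} X_i, where X_i = 1_{π(i) > i}.
For each fixed i, π(i) is uniform over {1, …, 217} (marginal of a uniform permutation), so P[π(i) > i] = (n − i)/n. Summing: Σ_{i=1}^{217} (n − i)/n = (0 + 1 + … + 216)/217 = 217(217 − 1)/(2·217) = (217 − 1)/2.
Hence E[X] = Σ_{i=1}^{217} (217 − i)/217 = 108 ≈ 108.000000.

E[X] = 108 = 108.000000.


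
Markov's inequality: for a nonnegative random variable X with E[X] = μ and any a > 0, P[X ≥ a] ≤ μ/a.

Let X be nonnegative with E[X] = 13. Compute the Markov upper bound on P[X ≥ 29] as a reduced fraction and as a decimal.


μ = E[X] = 13, a = 29.
Markov: P[X ≥ 29] ≤ μ/a = (13)/29 = 13/29.
Numerically: ≈ 0.448276.
(Since a = 29 > μ = 13.000000, the bound 13/29 is < 1 and informative.)

P[X ≥ 29] ≤ 13/29 ≈ 0.448276.


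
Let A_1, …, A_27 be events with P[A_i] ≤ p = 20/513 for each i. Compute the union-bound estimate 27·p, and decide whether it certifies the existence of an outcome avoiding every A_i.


Union bound: P[∪_{i=1}^{27} A_i] ≤ Σ_i P[A_i] ≤ 27·p = 27·(20/513) = 20/19.
Numerically: 20/19 ≈ 1.053.
Is 20/19 < 1? NO.
Since the bound 20/19 is ≥ 1, the union bound is uninformative here; it does NOT by itself certify existence.

27·p = 20/19 ≈ 1.053; existence NOT certified by the union bound.


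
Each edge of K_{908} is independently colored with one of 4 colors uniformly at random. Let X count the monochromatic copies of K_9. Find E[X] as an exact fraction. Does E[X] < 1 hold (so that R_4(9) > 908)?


E[X] = C(908, 9) · 4^{1 − 36} = 1111058428637338083100 · 4^{−35} = 1111058428637338083100/1180591620717411303424.
As a reduced fraction: E[X] = 277764607159334520775/295147905179352825856 ≈ 0.9411031.
Is E[X] < 1? YES.
Since E[X] < 1, there exists a 4-coloring of K_{908} with no monochromatic K_9; hence R_4(9) > 908.

E[X] = 277764607159334520775/295147905179352825856 ≈ 0.9411031; E[X] < 1, so R_4(9) > 908.


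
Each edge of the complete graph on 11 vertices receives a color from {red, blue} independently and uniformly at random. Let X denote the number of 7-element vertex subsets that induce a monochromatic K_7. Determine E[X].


Let X = Σ_S X_S over the C(11, 7) = 330 subsets S of size 7, where X_S = 1 if the K_7 on S is monochromatic.
For a fixed S, the K_7 on S has C(7, 2) = 21 edges. P[all 21 edges red] = (1/2)^21, and likewise for blue, so P[monochromatic] = 2·(1/2)^21 = 2^{1 − 21} = 1/1048576.
Summing: E[X] = C(11, 7) · 2^{1 − 21} = 330 · 1/1048576 = 165/524288.
Numerically: E[X] ≈ 0.000.

E[X] = C(11,7)·2^(1−C(7,2)) = 165/524288 ≈ 0.000.


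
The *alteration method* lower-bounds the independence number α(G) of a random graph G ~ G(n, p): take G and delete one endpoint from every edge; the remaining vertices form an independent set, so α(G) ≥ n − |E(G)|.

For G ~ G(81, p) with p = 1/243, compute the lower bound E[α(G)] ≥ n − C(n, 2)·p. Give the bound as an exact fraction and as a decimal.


E[|E(G)|] = C(81, 2)·p = 3240 · (1/243) = 40/3.
E[α(G)] ≥ n − E[|E(G)|] = 81 − 40/3 = 203/3.
Numerically: ≈ 67.667.
(This is only a lower bound; the true E[α(G)] may be larger.)

E[α(G)] ≥ 203/3 ≈ 67.667.


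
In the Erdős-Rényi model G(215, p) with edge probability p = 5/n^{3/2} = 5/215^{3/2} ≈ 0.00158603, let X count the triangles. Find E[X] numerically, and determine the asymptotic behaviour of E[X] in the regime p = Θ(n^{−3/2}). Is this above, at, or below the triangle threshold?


Number of potential triangles: C(215, 3) = 1633355.
Each occurs with probability p³ ≈ (0.00158603)³ ≈ 3.98966971e-09.
By linearity: E[X] = C(215, 3)·p³ ≈ 1633355 · 3.98966971e-09 ≈ 0.006517.
Since α = 3/2 > 1, p = c/n^{3/2} = o(1/n) is below the triangle threshold p ~ 1/n. Asymptotically E[X] ~ (c³/6)·n^{3(1−α)} = (5³/6)·n^{-1.5} → 0, so by Markov's inequality G has no triangles w.h.p.

E[X] ≈ 0.006517; in regime p = Θ(1/n^{3/2}) E[X] tends to 0 (below the triangle threshold p ~ 1/n).


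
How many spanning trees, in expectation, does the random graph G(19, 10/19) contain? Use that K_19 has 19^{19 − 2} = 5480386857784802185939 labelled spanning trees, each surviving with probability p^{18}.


K_19 has 19^{19 − 2} = 5480386857784802185939 labelled spanning trees.
For each such spanning tree H, let X_H = 1 if all 18 edges of H are present in G. Then P[X_H = 1] = p^{18} = (10/19)^{18} = 1000000000000000000/104127350297911241532841.
Summing the indicators: E[X] = Σ_H E[X_H] = 5480386857784802185939 · p^{18} = 5480386857784802185939 · 1000000000000000000/104127350297911241532841 = 1000000000000000000/19.
Numerically: E[X] ≈ 5.263e+16.

E[X] = 5480386857784802185939 · (10/19)^{18} = 1000000000000000000/19 ≈ 5.263e+16.


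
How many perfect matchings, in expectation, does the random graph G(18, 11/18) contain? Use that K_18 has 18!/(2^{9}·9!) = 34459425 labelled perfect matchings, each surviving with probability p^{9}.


K_18 has 18!/(2^{9}·9!) = 34459425 labelled perfect matchings.
For each such perfect matching H, let X_H = 1 if all 9 edges of H are present in G. Then P[X_H = 1] = p^{9} = (11/18)^{9} = 2357947691/198359290368.
By linearity: E[X] = Σ_H E[X_H] = 34459425 · p^{9} = 34459425 · 2357947691/198359290368 = 1003129896443675/2448880128.
Numerically: E[X] ≈ 4.1e+05.

E[X] = 34459425 · (11/18)^{9} = 1003129896443675/2448880128 ≈ 4.1e+05.


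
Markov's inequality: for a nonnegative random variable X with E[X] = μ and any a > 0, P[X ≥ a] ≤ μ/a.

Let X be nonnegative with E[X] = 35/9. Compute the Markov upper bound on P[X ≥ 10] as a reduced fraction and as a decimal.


μ = E[X] = 35/9, a = 10.
Markov: P[X ≥ 10] ≤ μ/a = (35/9)/10 = 7/18.
Numerically: ≈ 0.38889.
(Since a = 10 > μ = 3.88889, the bound 7/18 is < 1 and informative.)

P[X ≥ 10] ≤ 7/18 ≈ 0.38889.


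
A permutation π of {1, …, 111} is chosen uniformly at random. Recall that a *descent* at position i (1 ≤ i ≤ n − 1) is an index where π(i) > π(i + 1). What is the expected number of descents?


Write X = Σ X_I over i = 1, …, 110, with X_I the indicator of one descent.
There are 110 indicators.
For each fixed i, the pair (π(i), π(i+1)) is a uniformly random ordered pair of distinct values from {1, …, 111}; by symmetry P[π(i) > π(i+1)] = 1/2.
By linearity: E[X] = 110 · (1/2) = (111 − 1) · (1/2) = 55 ≈ 55.000000.

E[X] = 55 = 55.000000.


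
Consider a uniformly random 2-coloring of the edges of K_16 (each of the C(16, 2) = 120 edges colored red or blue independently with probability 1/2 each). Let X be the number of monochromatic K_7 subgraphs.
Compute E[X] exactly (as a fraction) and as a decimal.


Let X = Σ_S X_S over the C(16, 7) = 11440 subsets S of size 7, where X_S = 1 if the K_7 on S is monochromatic.
For a fixed S, the K_7 on S has C(7, 2) = 21 edges. P[all 21 edges red] = (1/2)^21, and likewise for blue, so P[monochromatic] = 2·(1/2)^21 = 2^{1 − 21} = 1/1048576.
By linearity of expectation: E[X] = C(16, 7) · 2^{1 − 21} = 11440 · 1/1048576 = 715/65536.
Numerically: E[X] ≈ 0.010910.

E[X] = C(16,7)·2^(1−C(7,2)) = 715/65536 ≈ 0.010910.


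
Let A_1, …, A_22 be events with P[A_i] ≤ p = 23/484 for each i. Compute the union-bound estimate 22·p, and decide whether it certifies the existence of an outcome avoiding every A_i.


Union bound: P[∪_{i=1}^{22} A_i] ≤ Σ_i P[A_i] ≤ 22·p = 22·(23/484) = 23/22.
Numerically: 23/22 ≈ 1.045455.
Is 23/22 < 1? NO.
Since the bound 23/22 is ≥ 1, the union bound is uninformative here; it does NOT by itself certify existence.

22·p = 23/22 ≈ 1.045455; existence NOT certified by the union bound.


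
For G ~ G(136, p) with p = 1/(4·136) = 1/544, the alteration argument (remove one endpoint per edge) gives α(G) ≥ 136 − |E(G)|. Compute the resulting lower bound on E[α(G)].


E[|E(G)|] = C(136, 2)·p = 9180 · (1/544) = 135/8.
E[α(G)] ≥ n − E[|E(G)|] = 136 − 135/8 = 953/8.
Numerically: ≈ 119.1250.
(This is only a lower bound; the true E[α(G)] may be larger.)

E[α(G)] ≥ 953/8 ≈ 119.1250.


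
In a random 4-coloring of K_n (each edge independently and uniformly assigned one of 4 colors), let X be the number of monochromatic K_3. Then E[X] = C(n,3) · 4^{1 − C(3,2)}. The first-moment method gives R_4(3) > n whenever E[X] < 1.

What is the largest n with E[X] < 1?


We need C(n, 3) · 4^{1 − 3} < 1, i.e. C(n, 3) < 4^{3 − 1} = 16.
Check values of n near the boundary:
  n = 3: C(3, 3) = 1; 1 < 16? YES
  n = 4: C(4, 3) = 4; 4 < 16? YES
  n = 5: C(5, 3) = 10; 10 < 16? YES
  n = 6: C(6, 3) = 20; 20 < 16? NO
  n = 7: C(7, 3) = 35; 35 < 16? NO
  n = 8: C(8, 3) = 56; 56 < 16? NO
The largest n with C(n, 3) < 16 is n = 5 (where E[X] = 5/8 ≈ 0.6250000). Hence R_4(3) > 5, i.e. R_4(3) ≥ 6.

Largest n = 5; hence R_4(3) > 5.


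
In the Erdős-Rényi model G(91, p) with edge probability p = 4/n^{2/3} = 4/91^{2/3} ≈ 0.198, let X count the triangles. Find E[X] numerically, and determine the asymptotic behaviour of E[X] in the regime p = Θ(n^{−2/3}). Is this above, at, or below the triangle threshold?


Number of potential triangles: C(91, 3) = 121485.
Each occurs with probability p³ ≈ (0.198)³ ≈ 7.72854e-03.
By linearity: E[X] = C(91, 3)·p³ ≈ 121485 · 7.72854e-03 ≈ 938.901.
Since α = 2/3 < 1, p = c/n^{2/3} ≫ 1/n is above the triangle threshold p ~ 1/n. Asymptotically E[X] ~ (c³/6)·n^{3(1−α)} = (4³/6)·n^{1} → ∞; triangles are abundant w.h.p.

E[X] ≈ 938.901; in regime p = Θ(1/n^{2/3}) E[X] diverges (above the triangle threshold p ~ 1/n).


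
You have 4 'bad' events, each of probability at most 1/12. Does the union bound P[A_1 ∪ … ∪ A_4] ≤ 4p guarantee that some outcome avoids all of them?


Union bound: P[∪_{i=1}^{4} A_i] ≤ Σ_i P[A_i] ≤ 4·p = 4·(1/12) = 1/3.
Numerically: 1/3 ≈ 0.333.
Is 1/3 < 1? YES.
Since P[∪ A_i] ≤ 1/3 < 1, the complement has P[∩ A_i^c] ≥ 1 − 1/3 = 2/3 > 0, so some outcome avoids every A_i.

4·p = 1/3 ≈ 0.333; existence CERTIFIED by the union bound.


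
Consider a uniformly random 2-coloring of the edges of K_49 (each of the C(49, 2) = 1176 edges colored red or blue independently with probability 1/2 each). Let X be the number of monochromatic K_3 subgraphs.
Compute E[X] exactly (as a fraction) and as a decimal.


Let X = Σ_S X_S over the C(49, 3) = 18424 subsets S of size 3, where X_S = 1 if the K_3 on S is monochromatic.
For a fixed S, the K_3 on S has C(3, 2) = 3 edges. P[all 3 edges red] = (1/2)^3, and likewise for blue, so P[monochromatic] = 2·(1/2)^3 = 2^{1 − 3} = 1/4.
By linearity of expectation: E[X] = C(49, 3) · 2^{1 − 3} = 18424 · 1/4 = 4606.
Numerically: E[X] ≈ 4606.000.

E[X] = C(49,3)·2^(1−C(3,2)) = 4606 ≈ 4606.000.


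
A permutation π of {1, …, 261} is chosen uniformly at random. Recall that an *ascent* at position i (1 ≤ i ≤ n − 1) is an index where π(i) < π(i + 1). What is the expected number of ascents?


Write X = Σ X_I over i = 1, …, 260, with X_I the indicator of one ascent.
There are 260 indicators.
For each fixed i, the pair (π(i), π(i+1)) is a uniformly random ordered pair of distinct values from {1, …, 261}; by symmetry P[π(i) < π(i+1)] = 1/2.
By linearity: E[X] = 260 · (1/2) = (261 − 1) · (1/2) = 130 ≈ 130.0000.

E[X] = 130 = 130.0000.


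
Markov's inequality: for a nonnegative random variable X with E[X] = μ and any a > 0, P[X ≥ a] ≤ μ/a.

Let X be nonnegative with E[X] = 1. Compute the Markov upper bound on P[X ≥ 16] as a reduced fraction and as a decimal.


μ = E[X] = 1, a = 16.
Markov: P[X ≥ 16] ≤ μ/a = (1)/16 = 1/16.
Numerically: ≈ 0.062.
(Since a = 16 > μ = 1.000, the bound 1/16 is < 1 and informative.)

P[X ≥ 16] ≤ 1/16 ≈ 0.062.


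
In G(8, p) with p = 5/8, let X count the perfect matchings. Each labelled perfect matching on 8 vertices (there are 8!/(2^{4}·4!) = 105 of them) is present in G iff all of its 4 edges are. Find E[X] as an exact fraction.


K_8 has 8!/(2^{4}·4!) = 105 labelled perfect matchings.
For each such perfect matching H, let X_H = 1 if all 4 edges of H are present in G. Then P[X_H = 1] = p^{4} = (5/8)^{4} = 625/4096.
By linearity of expectation: E[X] = Σ_H E[X_H] = 105 · p^{4} = 105 · 625/4096 = 65625/4096.
Numerically: E[X] ≈ 16.

E[X] = 105 · (5/8)^{4} = 65625/4096 ≈ 16.


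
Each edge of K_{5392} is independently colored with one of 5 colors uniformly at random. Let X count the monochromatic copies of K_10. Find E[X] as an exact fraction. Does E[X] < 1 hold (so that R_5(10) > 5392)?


E[X] = C(5392, 10) · 5^{1 − 45} = 5676873040158402483252283957448 · 5^{−44} = 5676873040158402483252283957448/5684341886080801486968994140625.
As a reduced fraction: E[X] = 5676873040158402483252283957448/5684341886080801486968994140625 ≈ 0.998686.
Is E[X] < 1? YES.
Since E[X] < 1, there exists a 5-coloring of K_{5392} with no monochromatic K_10; hence R_5(10) > 5392.

E[X] = 5676873040158402483252283957448/5684341886080801486968994140625 ≈ 0.998686; E[X] < 1, so R_5(10) > 5392.


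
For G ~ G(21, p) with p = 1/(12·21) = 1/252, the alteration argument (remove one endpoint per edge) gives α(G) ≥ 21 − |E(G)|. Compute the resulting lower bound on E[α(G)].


E[|E(G)|] = C(21, 2)·p = 210 · (1/252) = 5/6.
E[α(G)] ≥ n − E[|E(G)|] = 21 − 5/6 = 121/6.
Numerically: ≈ 20.166667.
(This is only a lower bound; the true E[α(G)] may be larger.)

E[α(G)] ≥ 121/6 ≈ 20.166667.


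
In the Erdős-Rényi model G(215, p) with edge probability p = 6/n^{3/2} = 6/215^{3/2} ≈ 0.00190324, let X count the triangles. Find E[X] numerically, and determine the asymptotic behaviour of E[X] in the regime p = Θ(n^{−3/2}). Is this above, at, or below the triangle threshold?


Number of potential triangles: C(215, 3) = 1633355.
Each occurs with probability p³ ≈ (0.00190324)³ ≈ 6.89414926e-09.
By linearity: E[X] = C(215, 3)·p³ ≈ 1633355 · 6.89414926e-09 ≈ 0.011261.
Since α = 3/2 > 1, p = c/n^{3/2} = o(1/n) is below the triangle threshold p ~ 1/n. Asymptotically E[X] ~ (c³/6)·n^{3(1−α)} = (6³/6)·n^{-1.5} → 0, so by Markov's inequality G has no triangles w.h.p.

E[X] ≈ 0.011261; in regime p = Θ(1/n^{3/2}) E[X] tends to 0 (below the triangle threshold p ~ 1/n).


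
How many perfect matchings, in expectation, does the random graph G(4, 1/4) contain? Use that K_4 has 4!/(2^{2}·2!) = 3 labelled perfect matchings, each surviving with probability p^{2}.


K_4 has 4!/(2^{2}·2!) = 3 labelled perfect matchings.
For each such perfect matching H, let X_H = 1 if all 2 edges of H are present in G. Then P[X_H = 1] = p^{2} = (1/4)^{2} = 1/16.
By linearity: E[X] = Σ_H E[X_H] = 3 · p^{2} = 3 · 1/16 = 3/16.
Numerically: E[X] ≈ 0.1875.

E[X] = 3 · (1/4)^{2} = 3/16 ≈ 0.1875.


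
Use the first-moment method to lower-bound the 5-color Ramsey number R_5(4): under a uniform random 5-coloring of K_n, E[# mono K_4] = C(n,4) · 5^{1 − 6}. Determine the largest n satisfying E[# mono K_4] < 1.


We need C(n, 4) · 5^{1 − 6} < 1, i.e. C(n, 4) < 5^{6 − 1} = 3125.
Check values of n near the boundary:
  n = 15: C(15, 4) = 1365; 1365 < 3125? YES
  n = 16: C(16, 4) = 1820; 1820 < 3125? YES
  n = 17: C(17, 4) = 2380; 2380 < 3125? YES
  n = 18: C(18, 4) = 3060; 3060 < 3125? YES
  n = 19: C(19, 4) = 3876; 3876 < 3125? NO
  n = 20: C(20, 4) = 4845; 4845 < 3125? NO
The largest n with C(n, 4) < 3125 is n = 18 (where E[X] = 612/625 ≈ 0.979200). Hence R_5(4) > 18, i.e. R_5(4) ≥ 19.

Largest n = 18; hence R_5(4) > 18.


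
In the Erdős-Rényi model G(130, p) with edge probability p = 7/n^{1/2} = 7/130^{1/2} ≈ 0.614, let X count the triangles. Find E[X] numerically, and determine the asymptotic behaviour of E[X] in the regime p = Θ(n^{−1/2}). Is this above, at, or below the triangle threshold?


Number of potential triangles: C(130, 3) = 357760.
Each occurs with probability p³ ≈ (0.614)³ ≈ 2.31408e-01.
By linearity: E[X] = C(130, 3)·p³ ≈ 357760 · 2.31408e-01 ≈ 82788.664.
Since α = 1/2 < 1, p = c/n^{1/2} ≫ 1/n is above the triangle threshold p ~ 1/n. Asymptotically E[X] ~ (c³/6)·n^{3(1−α)} = (7³/6)·n^{1.5} → ∞; triangles are abundant w.h.p.

E[X] ≈ 82788.664; in regime p = Θ(1/n^{1/2}) E[X] diverges (above the triangle threshold p ~ 1/n).


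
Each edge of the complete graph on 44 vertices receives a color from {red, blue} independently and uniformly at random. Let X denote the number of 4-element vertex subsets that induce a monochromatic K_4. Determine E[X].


Let X = Σ_S X_S over the C(44, 4) = 135751 subsets S of size 4, where X_S = 1 if the K_4 on S is monochromatic.
For a fixed S, the K_4 on S has C(4, 2) = 6 edges. P[all 6 edges red] = (1/2)^6, and likewise for blue, so P[monochromatic] = 2·(1/2)^6 = 2^{1 − 6} = 1/32.
By linearity of expectation: E[X] = C(44, 4) · 2^{1 − 6} = 135751 · 1/32 = 135751/32.
Numerically: E[X] ≈ 4242.21875.

E[X] = C(44,4)·2^(1−C(4,2)) = 135751/32 ≈ 4242.21875.


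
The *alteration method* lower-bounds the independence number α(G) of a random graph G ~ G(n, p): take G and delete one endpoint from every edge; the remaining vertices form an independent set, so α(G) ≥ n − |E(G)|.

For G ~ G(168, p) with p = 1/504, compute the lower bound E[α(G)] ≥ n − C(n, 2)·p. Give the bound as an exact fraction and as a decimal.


E[|E(G)|] = C(168, 2)·p = 14028 · (1/504) = 167/6.
E[α(G)] ≥ n − E[|E(G)|] = 168 − 167/6 = 841/6.
Numerically: ≈ 140.167.
(This is only a lower bound; the true E[α(G)] may be larger.)

E[α(G)] ≥ 841/6 ≈ 140.167.


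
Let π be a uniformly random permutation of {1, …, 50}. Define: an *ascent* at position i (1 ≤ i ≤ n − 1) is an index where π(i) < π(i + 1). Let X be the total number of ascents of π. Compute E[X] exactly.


Write X = Σ X_I over i = 1, …, 49, with X_I the indicator of one ascent.
There are 49 indicators.
For each fixed i, the pair (π(i), π(i+1)) is a uniformly random ordered pair of distinct values from {1, …, 50}; by symmetry P[π(i) < π(i+1)] = 1/2.
By linearity: E[X] = 49 · (1/2) = (50 − 1) · (1/2) = 49/2 ≈ 24.5000.

E[X] = 49/2 = 24.5000.


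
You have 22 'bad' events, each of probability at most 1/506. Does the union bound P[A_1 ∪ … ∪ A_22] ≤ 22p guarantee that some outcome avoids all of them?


Union bound: P[∪_{i=1}^{22} A_i] ≤ Σ_i P[A_i] ≤ 22·p = 22·(1/506) = 1/23.
Numerically: 1/23 ≈ 0.043478.
Is 1/23 < 1? YES.
Since P[∪ A_i] ≤ 1/23 < 1, the complement has P[∩ A_i^c] ≥ 1 − 1/23 = 22/23 > 0, so some outcome avoids every A_i.

22·p = 1/23 ≈ 0.043478; existence CERTIFIED by the union bound.


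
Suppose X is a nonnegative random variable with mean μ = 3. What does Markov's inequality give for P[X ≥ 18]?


μ = E[X] = 3, a = 18.
Markov: P[X ≥ 18] ≤ μ/a = (3)/18 = 1/6.
Numerically: ≈ 0.1667.
(Since a = 18 > μ = 3.0000, the bound 1/6 is < 1 and informative.)

P[X ≥ 18] ≤ 1/6 ≈ 0.1667.


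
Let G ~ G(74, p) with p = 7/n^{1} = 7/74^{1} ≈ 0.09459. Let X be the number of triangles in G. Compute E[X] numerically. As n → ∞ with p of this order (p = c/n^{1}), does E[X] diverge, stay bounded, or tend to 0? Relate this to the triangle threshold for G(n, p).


Number of potential triangles: C(74, 3) = 64824.
Each occurs with probability p³ ≈ (0.09459)³ ≈ 8.464454e-04.
By linearity: E[X] = C(74, 3)·p³ ≈ 64824 · 8.464454e-04 ≈ 54.8700.
Here α = 1, so p = 7/n is exactly at the triangle threshold p ~ 1/n. Asymptotically E[X] → c³/6 = 7³/6 = 343/6 ≈ 57.1667, a bounded constant. In this regime the triangle count is asymptotically Poisson(c³/6).

E[X] ≈ 54.8700; in regime p = Θ(1/n^{1}) E[X] stays bounded (at the triangle threshold p ~ 1/n).


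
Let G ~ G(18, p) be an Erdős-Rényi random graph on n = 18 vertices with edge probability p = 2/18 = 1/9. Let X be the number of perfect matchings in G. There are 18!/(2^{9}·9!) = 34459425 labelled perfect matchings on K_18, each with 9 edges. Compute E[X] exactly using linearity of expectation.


K_18 has 18!/(2^{9}·9!) = 34459425 labelled perfect matchings.
For each such perfect matching H, let X_H = 1 if all 9 edges of H are present in G. Then P[X_H = 1] = p^{9} = (1/9)^{9} = 1/387420489.
Summing the indicators: E[X] = Σ_H E[X_H] = 34459425 · p^{9} = 34459425 · 1/387420489 = 425425/4782969.
Numerically: E[X] ≈ 0.088946.

E[X] = 34459425 · (1/9)^{9} = 425425/4782969 ≈ 0.088946.


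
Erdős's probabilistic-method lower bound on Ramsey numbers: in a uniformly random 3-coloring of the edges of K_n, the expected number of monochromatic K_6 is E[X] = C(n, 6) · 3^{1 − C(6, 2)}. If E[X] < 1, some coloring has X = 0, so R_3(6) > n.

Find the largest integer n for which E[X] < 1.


We need C(n, 6) · 3^{1 − 15} < 1, i.e. C(n, 6) < 3^{15 − 1} = 4782969.
Check values of n near the boundary:
  n = 38: C(38, 6) = 2760681; 2760681 < 4782969? YES
  n = 39: C(39, 6) = 3262623; 3262623 < 4782969? YES
  n = 40: C(40, 6) = 3838380; 3838380 < 4782969? YES
  n = 41: C(41, 6) = 4496388; 4496388 < 4782969? YES
  n = 42: C(42, 6) = 5245786; 5245786 < 4782969? NO
  n = 43: C(43, 6) = 6096454; 6096454 < 4782969? NO
  n = 44: C(44, 6) = 7059052; 7059052 < 4782969? NO
The largest n with C(n, 6) < 4782969 is n = 41 (where E[X] = 1498796/1594323 ≈ 0.940). Hence R_3(6) > 41, i.e. R_3(6) ≥ 42.

Largest n = 41; hence R_3(6) > 41.


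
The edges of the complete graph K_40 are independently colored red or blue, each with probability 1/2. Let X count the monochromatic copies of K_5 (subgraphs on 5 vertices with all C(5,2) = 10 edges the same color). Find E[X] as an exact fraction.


Let X = Σ_S X_S over the C(40, 5) = 658008 subsets S of size 5, where X_S = 1 if the K_5 on S is monochromatic.
For a fixed S, the K_5 on S has C(5, 2) = 10 edges. P[all 10 edges red] = (1/2)^10, and likewise for blue, so P[monochromatic] = 2·(1/2)^10 = 2^{1 − 10} = 1/512.
By linearity: E[X] = C(40, 5) · 2^{1 − 10} = 658008 · 1/512 = 82251/64.
Numerically: E[X] ≈ 1285.171875.

E[X] = C(40,5)·2^(1−C(5,2)) = 82251/64 ≈ 1285.171875.


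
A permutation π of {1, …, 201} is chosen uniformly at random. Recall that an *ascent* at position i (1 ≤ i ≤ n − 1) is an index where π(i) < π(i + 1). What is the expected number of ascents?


Write X = Σ X_I over i = 1, …, 200, with X_I the indicator of one ascent.
There are 200 indicators.
For each fixed i, the pair (π(i), π(i+1)) is a uniformly random ordered pair of distinct values from {1, …, 201}; by symmetry P[π(i) < π(i+1)] = 1/2.
By linearity: E[X] = 200 · (1/2) = (201 − 1) · (1/2) = 100 ≈ 100.000.

E[X] = 100 = 100.000.


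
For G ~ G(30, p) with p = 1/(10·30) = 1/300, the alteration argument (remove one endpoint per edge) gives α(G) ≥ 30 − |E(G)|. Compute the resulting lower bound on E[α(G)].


E[|E(G)|] = C(30, 2)·p = 435 · (1/300) = 29/20.
E[α(G)] ≥ n − E[|E(G)|] = 30 − 29/20 = 571/20.
Numerically: ≈ 28.550.
(This is only a lower bound; the true E[α(G)] may be larger.)

E[α(G)] ≥ 571/20 ≈ 28.550.


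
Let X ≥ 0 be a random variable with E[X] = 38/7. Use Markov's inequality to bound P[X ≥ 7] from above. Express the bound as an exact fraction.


μ = E[X] = 38/7, a = 7.
Markov: P[X ≥ 7] ≤ μ/a = (38/7)/7 = 38/49.
Numerically: ≈ 0.775510.
(Since a = 7 > μ = 5.428571, the bound 38/49 is < 1 and informative.)

P[X ≥ 7] ≤ 38/49 ≈ 0.775510.


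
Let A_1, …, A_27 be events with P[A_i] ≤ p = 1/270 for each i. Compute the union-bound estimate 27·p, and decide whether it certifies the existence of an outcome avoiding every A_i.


Union bound: P[∪_{i=1}^{27} A_i] ≤ Σ_i P[A_i] ≤ 27·p = 27·(1/270) = 1/10.
Numerically: 1/10 ≈ 0.100.
Is 1/10 < 1? YES.
Since P[∪ A_i] ≤ 1/10 < 1, the complement has P[∩ A_i^c] ≥ 1 − 1/10 = 9/10 > 0, so some outcome avoids every A_i.

27·p = 1/10 ≈ 0.100; existence CERTIFIED by the union bound.


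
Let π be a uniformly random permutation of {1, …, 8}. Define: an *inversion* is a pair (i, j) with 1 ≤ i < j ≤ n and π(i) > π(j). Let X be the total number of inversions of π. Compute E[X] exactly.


Write X = Σ X_I over the C(8, 2) = 28 pairs i < j, with X_I the indicator of one inversion.
There are 28 indicators.
For each fixed pair i < j, the values π(i) and π(j) are two distinct elements of {1, …, 8} in uniformly random order; by symmetry P[π(i) > π(j)] = 1/2.
By linearity: E[X] = 28 · (1/2) = C(8, 2) · (1/2) = 28/2 = 14 ≈ 14.0000.

E[X] = 14 = 14.0000.


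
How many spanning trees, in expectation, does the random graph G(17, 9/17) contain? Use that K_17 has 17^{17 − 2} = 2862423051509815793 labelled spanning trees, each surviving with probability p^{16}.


K_17 has 17^{17 − 2} = 2862423051509815793 labelled spanning trees.
For each such spanning tree H, let X_H = 1 if all 16 edges of H are present in G. Then P[X_H = 1] = p^{16} = (9/17)^{16} = 1853020188851841/48661191875666868481.
By linearity of expectation: E[X] = Σ_H E[X_H] = 2862423051509815793 · p^{16} = 2862423051509815793 · 1853020188851841/48661191875666868481 = 1853020188851841/17.
Numerically: E[X] ≈ 1.09e+14.

E[X] = 2862423051509815793 · (9/17)^{16} = 1853020188851841/17 ≈ 1.09e+14.


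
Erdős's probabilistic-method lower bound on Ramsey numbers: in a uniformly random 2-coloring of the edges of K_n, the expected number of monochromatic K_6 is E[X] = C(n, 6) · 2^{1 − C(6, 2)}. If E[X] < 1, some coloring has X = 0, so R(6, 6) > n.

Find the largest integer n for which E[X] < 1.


We need C(n, 6) · 2^{1 − 15} < 1, i.e. C(n, 6) < 2^{15 − 1} = 16384.
Check values of n near the boundary:
  n = 15: C(15, 6) = 5005; 5005 < 16384? YES
  n = 16: C(16, 6) = 8008; 8008 < 16384? YES
  n = 17: C(17, 6) = 12376; 12376 < 16384? YES
  n = 18: C(18, 6) = 18564; 18564 < 16384? NO
  n = 19: C(19, 6) = 27132; 27132 < 16384? NO
The largest n with C(n, 6) < 16384 is n = 17 (where E[X] = 1547/2048 ≈ 0.755371). Hence R(6, 6) > 17, i.e. R(6, 6) ≥ 18.

Largest n = 17; hence R(6, 6) > 17.


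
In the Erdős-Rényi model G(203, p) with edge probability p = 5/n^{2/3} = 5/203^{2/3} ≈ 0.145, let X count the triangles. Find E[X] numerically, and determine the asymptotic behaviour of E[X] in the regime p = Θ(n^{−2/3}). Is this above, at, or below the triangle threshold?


Number of potential triangles: C(203, 3) = 1373701.
Each occurs with probability p³ ≈ (0.145)³ ≈ 3.03332e-03.
By linearity: E[X] = C(203, 3)·p³ ≈ 1373701 · 3.03332e-03 ≈ 4166.872.
Since α = 2/3 < 1, p = c/n^{2/3} ≫ 1/n is above the triangle threshold p ~ 1/n. Asymptotically E[X] ~ (c³/6)·n^{3(1−α)} = (5³/6)·n^{1} → ∞; triangles are abundant w.h.p.

E[X] ≈ 4166.872; in regime p = Θ(1/n^{2/3}) E[X] diverges (above the triangle threshold p ~ 1/n).


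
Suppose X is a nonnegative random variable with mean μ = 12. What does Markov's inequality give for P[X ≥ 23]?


μ = E[X] = 12, a = 23.
Markov: P[X ≥ 23] ≤ μ/a = (12)/23 = 12/23.
Numerically: ≈ 0.52174.
(Since a = 23 > μ = 12.00000, the bound 12/23 is < 1 and informative.)

P[X ≥ 23] ≤ 12/23 ≈ 0.52174.


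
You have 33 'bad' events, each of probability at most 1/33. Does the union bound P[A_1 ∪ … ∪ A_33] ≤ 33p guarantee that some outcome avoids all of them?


Union bound: P[∪_{i=1}^{33} A_i] ≤ Σ_i P[A_i] ≤ 33·p = 33·(1/33) = 1.
Numerically: 1 ≈ 1.0000000.
Is 1 < 1? NO.
Since the bound 1 is ≥ 1, the union bound is uninformative here; it does NOT by itself certify existence.

33·p = 1 ≈ 1.0000000; existence NOT certified by the union bound.


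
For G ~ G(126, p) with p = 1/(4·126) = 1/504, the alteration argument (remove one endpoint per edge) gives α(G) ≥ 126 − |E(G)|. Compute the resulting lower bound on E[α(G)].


E[|E(G)|] = C(126, 2)·p = 7875 · (1/504) = 125/8.
E[α(G)] ≥ n − E[|E(G)|] = 126 − 125/8 = 883/8.
Numerically: ≈ 110.37500.
(This is only a lower bound; the true E[α(G)] may be larger.)

E[α(G)] ≥ 883/8 ≈ 110.37500.


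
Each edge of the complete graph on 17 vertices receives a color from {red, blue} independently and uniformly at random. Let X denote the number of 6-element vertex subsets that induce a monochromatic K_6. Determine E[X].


Let X = Σ_S X_S over the C(17, 6) = 12376 subsets S of size 6, where X_S = 1 if the K_6 on S is monochromatic.
For a fixed S, the K_6 on S has C(6, 2) = 15 edges. P[all 15 edges red] = (1/2)^15, and likewise for blue, so P[monochromatic] = 2·(1/2)^15 = 2^{1 − 15} = 1/16384.
By linearity of expectation: E[X] = C(17, 6) · 2^{1 − 15} = 12376 · 1/16384 = 1547/2048.
Numerically: E[X] ≈ 0.755371.

E[X] = C(17,6)·2^(1−C(6,2)) = 1547/2048 ≈ 0.755371.


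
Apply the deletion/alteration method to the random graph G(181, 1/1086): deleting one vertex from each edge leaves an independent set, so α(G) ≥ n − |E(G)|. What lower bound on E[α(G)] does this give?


E[|E(G)|] = C(181, 2)·p = 16290 · (1/1086) = 15.
E[α(G)] ≥ n − E[|E(G)|] = 181 − 15 = 166.
Numerically: ≈ 166.000.
(This is only a lower bound; the true E[α(G)] may be larger.)

E[α(G)] ≥ 166 ≈ 166.000.


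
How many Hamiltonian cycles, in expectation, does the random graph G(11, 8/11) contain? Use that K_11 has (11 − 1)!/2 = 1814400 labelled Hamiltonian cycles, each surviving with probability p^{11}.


K_11 has (11 − 1)!/2 = 1814400 labelled Hamiltonian cycles.
For each such Hamiltonian cycle H, let X_H = 1 if all 11 edges of H are present in G. Then P[X_H = 1] = p^{11} = (8/11)^{11} = 8589934592/285311670611.
Summing the indicators: E[X] = Σ_H E[X_H] = 1814400 · p^{11} = 1814400 · 8589934592/285311670611 = 15585577323724800/285311670611.
Numerically: E[X] ≈ 5.463e+04.

E[X] = 1814400 · (8/11)^{11} = 15585577323724800/285311670611 ≈ 5.463e+04.


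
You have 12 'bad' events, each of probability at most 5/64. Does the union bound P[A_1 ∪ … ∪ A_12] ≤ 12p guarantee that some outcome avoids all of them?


Union bound: P[∪_{i=1}^{12} A_i] ≤ Σ_i P[A_i] ≤ 12·p = 12·(5/64) = 15/16.
Numerically: 15/16 ≈ 0.938.
Is 15/16 < 1? YES.
Since P[∪ A_i] ≤ 15/16 < 1, the complement has P[∩ A_i^c] ≥ 1 − 15/16 = 1/16 > 0, so some outcome avoids every A_i.

12·p = 15/16 ≈ 0.938; existence CERTIFIED by the union bound.


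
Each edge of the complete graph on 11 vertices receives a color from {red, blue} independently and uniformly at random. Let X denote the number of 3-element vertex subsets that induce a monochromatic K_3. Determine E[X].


Let X = Σ_S X_S over the C(11, 3) = 165 subsets S of size 3, where X_S = 1 if the K_3 on S is monochromatic.
For a fixed S, the K_3 on S has C(3, 2) = 3 edges. P[all 3 edges red] = (1/2)^3, and likewise for blue, so P[monochromatic] = 2·(1/2)^3 = 2^{1 − 3} = 1/4.
By linearity: E[X] = C(11, 3) · 2^{1 − 3} = 165 · 1/4 = 165/4.
Numerically: E[X] ≈ 41.2500.

E[X] = C(11,3)·2^(1−C(3,2)) = 165/4 ≈ 41.2500.


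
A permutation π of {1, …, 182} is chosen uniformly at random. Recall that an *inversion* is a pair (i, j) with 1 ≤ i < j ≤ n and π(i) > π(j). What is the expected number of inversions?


Write X = Σ X_I over the C(182, 2) = 16471 pairs i < j, with X_I the indicator of one inversion.
There are 16471 indicators.
For each fixed pair i < j, the values π(i) and π(j) are two distinct elements of {1, …, 182} in uniformly random order; by symmetry P[π(i) > π(j)] = 1/2.
By linearity: E[X] = 16471 · (1/2) = C(182, 2) · (1/2) = 16471/2 = 16471/2 ≈ 8235.500000.

E[X] = 16471/2 = 8235.500000.


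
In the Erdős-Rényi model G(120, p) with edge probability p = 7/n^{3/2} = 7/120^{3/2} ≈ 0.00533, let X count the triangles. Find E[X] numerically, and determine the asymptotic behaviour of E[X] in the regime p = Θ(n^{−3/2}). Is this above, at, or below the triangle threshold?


Number of potential triangles: C(120, 3) = 280840.
Each occurs with probability p³ ≈ (0.00533)³ ≈ 1.51001e-07.
By linearity: E[X] = C(120, 3)·p³ ≈ 280840 · 1.51001e-07 ≈ 0.042.
Since α = 3/2 > 1, p = c/n^{3/2} = o(1/n) is below the triangle threshold p ~ 1/n. Asymptotically E[X] ~ (c³/6)·n^{3(1−α)} = (7³/6)·n^{-1.5} → 0, so by Markov's inequality G has no triangles w.h.p.

E[X] ≈ 0.042; in regime p = Θ(1/n^{3/2}) E[X] tends to 0 (below the triangle threshold p ~ 1/n).


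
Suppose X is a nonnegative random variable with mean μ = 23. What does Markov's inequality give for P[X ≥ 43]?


μ = E[X] = 23, a = 43.
Markov: P[X ≥ 43] ≤ μ/a = (23)/43 = 23/43.
Numerically: ≈ 0.534884.
(Since a = 43 > μ = 23.000000, the bound 23/43 is < 1 and informative.)

P[X ≥ 43] ≤ 23/43 ≈ 0.534884.


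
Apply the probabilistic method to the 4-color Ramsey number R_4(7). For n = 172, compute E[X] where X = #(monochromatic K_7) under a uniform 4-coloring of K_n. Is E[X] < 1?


E[X] = C(172, 7) · 4^{1 − 21} = 780842580024 · 4^{−20} = 780842580024/1099511627776.
As a reduced fraction: E[X] = 97605322503/137438953472 ≈ 0.710172.
Is E[X] < 1? YES.
Since E[X] < 1, there exists a 4-coloring of K_{172} with no monochromatic K_7; hence R_4(7) > 172.

E[X] = 97605322503/137438953472 ≈ 0.710172; E[X] < 1, so R_4(7) > 172.


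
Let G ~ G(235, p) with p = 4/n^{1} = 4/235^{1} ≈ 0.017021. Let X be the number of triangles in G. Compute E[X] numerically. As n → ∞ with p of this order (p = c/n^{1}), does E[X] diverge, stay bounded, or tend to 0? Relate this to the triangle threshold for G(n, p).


Number of potential triangles: C(235, 3) = 2135445.
Each occurs with probability p³ ≈ (0.017021)³ ≈ 4.9314699e-06.
By linearity: E[X] = C(235, 3)·p³ ≈ 2135445 · 4.9314699e-06 ≈ 10.53088.
Here α = 1, so p = 4/n is exactly at the triangle threshold p ~ 1/n. Asymptotically E[X] → c³/6 = 4³/6 = 32/3 ≈ 10.66667, a bounded constant. In this regime the triangle count is asymptotically Poisson(c³/6).

E[X] ≈ 10.53088; in regime p = Θ(1/n^{1}) E[X] stays bounded (at the triangle threshold p ~ 1/n).


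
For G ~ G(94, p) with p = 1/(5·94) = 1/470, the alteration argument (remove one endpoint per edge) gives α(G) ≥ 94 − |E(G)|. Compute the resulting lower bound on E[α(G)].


E[|E(G)|] = C(94, 2)·p = 4371 · (1/470) = 93/10.
E[α(G)] ≥ n − E[|E(G)|] = 94 − 93/10 = 847/10.
Numerically: ≈ 84.700.
(This is only a lower bound; the true E[α(G)] may be larger.)

E[α(G)] ≥ 847/10 ≈ 84.700.


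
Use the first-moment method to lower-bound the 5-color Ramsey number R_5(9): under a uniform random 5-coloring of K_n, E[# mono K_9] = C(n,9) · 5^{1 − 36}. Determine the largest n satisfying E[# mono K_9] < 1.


We need C(n, 9) · 5^{1 − 36} < 1, i.e. C(n, 9) < 5^{36 − 1} = 2910383045673370361328125.
Check values of n near the boundary:
  n = 2168: C(2168, 9) = 2867804175977929537095120; 2867804175977929537095120 < 2910383045673370361328125? YES
  n = 2169: C(2169, 9) = 2879753360044504243499683; 2879753360044504243499683 < 2910383045673370361328125? YES
  n = 2170: C(2170, 9) = 2891746779868845075610510; 2891746779868845075610510 < 2910383045673370361328125? YES
  n = 2171: C(2171, 9) = 2903784578674959601827205; 2903784578674959601827205 < 2910383045673370361328125? YES
  n = 2172: C(2172, 9) = 2915866900084148060642020; 2915866900084148060642020 < 2910383045673370361328125? NO
  n = 2173: C(2173, 9) = 2927993888115921319674265; 2927993888115921319674265 < 2910383045673370361328125? NO
The largest n with C(n, 9) < 2910383045673370361328125 is n = 2171 (where E[X] = 580756915734991920365441/582076609134674072265625 ≈ 0.997733). Hence R_5(9) > 2171, i.e. R_5(9) ≥ 2172.

Largest n = 2171; hence R_5(9) > 2171.


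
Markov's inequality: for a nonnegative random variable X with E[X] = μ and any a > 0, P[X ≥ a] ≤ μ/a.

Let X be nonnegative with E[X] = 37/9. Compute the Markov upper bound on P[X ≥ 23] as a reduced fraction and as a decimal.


μ = E[X] = 37/9, a = 23.
Markov: P[X ≥ 23] ≤ μ/a = (37/9)/23 = 37/207.
Numerically: ≈ 0.179.
(Since a = 23 > μ = 4.111, the bound 37/207 is < 1 and informative.)

P[X ≥ 23] ≤ 37/207 ≈ 0.179.


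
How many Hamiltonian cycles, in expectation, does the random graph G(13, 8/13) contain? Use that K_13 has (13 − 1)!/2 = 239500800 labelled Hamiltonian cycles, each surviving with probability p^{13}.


K_13 has (13 − 1)!/2 = 239500800 labelled Hamiltonian cycles.
For each such Hamiltonian cycle H, let X_H = 1 if all 13 edges of H are present in G. Then P[X_H = 1] = p^{13} = (8/13)^{13} = 549755813888/302875106592253.
By linearity: E[X] = Σ_H E[X_H] = 239500800 · p^{13} = 239500800 · 549755813888/302875106592253 = 131666957230827110400/302875106592253.
Numerically: E[X] ≈ 434724.

E[X] = 239500800 · (8/13)^{13} = 131666957230827110400/302875106592253 ≈ 434724.


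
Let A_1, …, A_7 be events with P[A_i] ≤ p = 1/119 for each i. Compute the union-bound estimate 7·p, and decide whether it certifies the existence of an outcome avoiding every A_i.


Union bound: P[∪_{i=1}^{7} A_i] ≤ Σ_i P[A_i] ≤ 7·p = 7·(1/119) = 1/17.
Numerically: 1/17 ≈ 0.05882.
Is 1/17 < 1? YES.
Since P[∪ A_i] ≤ 1/17 < 1, the complement has P[∩ A_i^c] ≥ 1 − 1/17 = 16/17 > 0, so some outcome avoids every A_i.

7·p = 1/17 ≈ 0.05882; existence CERTIFIED by the union bound.


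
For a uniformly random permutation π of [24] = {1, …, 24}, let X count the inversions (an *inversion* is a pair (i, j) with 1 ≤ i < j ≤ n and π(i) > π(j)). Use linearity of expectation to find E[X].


Write X = Σ X_I over the C(24, 2) = 276 pairs i < j, with X_I the indicator of one inversion.
There are 276 indicators.
For each fixed pair i < j, the values π(i) and π(j) are two distinct elements of {1, …, 24} in uniformly random order; by symmetry P[π(i) > π(j)] = 1/2.
By linearity: E[X] = 276 · (1/2) = C(24, 2) · (1/2) = 276/2 = 138 ≈ 138.00000.

E[X] = 138 = 138.00000.
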